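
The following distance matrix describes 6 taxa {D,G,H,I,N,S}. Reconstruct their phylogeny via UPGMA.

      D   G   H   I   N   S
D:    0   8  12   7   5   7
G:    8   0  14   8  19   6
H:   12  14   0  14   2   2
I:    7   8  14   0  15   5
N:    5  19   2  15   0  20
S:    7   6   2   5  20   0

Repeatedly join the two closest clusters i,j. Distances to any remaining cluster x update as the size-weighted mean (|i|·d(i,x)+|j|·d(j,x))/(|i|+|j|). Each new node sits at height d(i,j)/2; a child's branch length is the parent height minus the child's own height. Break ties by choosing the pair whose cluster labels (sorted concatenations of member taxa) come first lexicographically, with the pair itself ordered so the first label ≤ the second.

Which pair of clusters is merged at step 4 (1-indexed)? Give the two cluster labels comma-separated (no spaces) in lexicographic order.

DIS,G

iteration 1: select H,N (d=2); attach at lengths (1, 1); label the merged cluster HN
  updated: d(D,HN)=17/2, d(G,HN)=33/2, d(HN,I)=29/2, d(HN,S)=11
iteration 2: select I,S (d=5); attach at lengths (5/2, 5/2); label the merged cluster IS
  updated: d(D,IS)=7, d(G,IS)=7, d(HN,IS)=51/4
iteration 3: select D,IS (d=7); attach at lengths (7/2, 1); label the merged cluster DIS
  updated: d(DIS,G)=22/3, d(DIS,HN)=34/3
iteration 4: select DIS,G (d=22/3); attach at lengths (1/6, 11/3); label the merged cluster DGIS
  updated: d(DGIS,HN)=101/8
iteration 5: select DGIS,HN (d=101/8); attach at lengths (127/48, 85/16); label the merged cluster DGHINS
final tree: (((D:7/2,(I:5/2,S:5/2):1):1/6,G:11/3):127/48,(H:1,N:1):85/16)
total length: 559/24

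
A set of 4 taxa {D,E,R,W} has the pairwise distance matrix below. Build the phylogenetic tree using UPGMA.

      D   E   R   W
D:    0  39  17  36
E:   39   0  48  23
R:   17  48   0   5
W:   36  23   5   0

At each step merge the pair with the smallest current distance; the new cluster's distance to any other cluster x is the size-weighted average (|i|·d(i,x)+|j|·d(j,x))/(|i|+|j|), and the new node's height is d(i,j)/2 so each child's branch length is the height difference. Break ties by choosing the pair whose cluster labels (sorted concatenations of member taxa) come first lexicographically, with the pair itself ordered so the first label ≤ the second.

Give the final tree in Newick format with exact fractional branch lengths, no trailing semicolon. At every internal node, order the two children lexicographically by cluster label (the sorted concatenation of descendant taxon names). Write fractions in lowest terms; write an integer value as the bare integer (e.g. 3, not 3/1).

((D:53/4,(R:5/2,W:5/2):43/4):61/12,E:55/3)

1. join R+W (d=5) ⇒ RW; edges |R|=5/2, |W|=5/2
  updated: d(D,RW)=53/2, d(E,RW)=71/2
2. join D+RW (d=53/2) ⇒ DRW; edges |D|=53/4, |RW|=43/4
  updated: d(DRW,E)=110/3
3. join DRW+E (d=110/3) ⇒ DERW; edges |DRW|=61/12, |E|=55/3
final tree: ((D:53/4,(R:5/2,W:5/2):43/4):61/12,E:55/3)
total length: 629/12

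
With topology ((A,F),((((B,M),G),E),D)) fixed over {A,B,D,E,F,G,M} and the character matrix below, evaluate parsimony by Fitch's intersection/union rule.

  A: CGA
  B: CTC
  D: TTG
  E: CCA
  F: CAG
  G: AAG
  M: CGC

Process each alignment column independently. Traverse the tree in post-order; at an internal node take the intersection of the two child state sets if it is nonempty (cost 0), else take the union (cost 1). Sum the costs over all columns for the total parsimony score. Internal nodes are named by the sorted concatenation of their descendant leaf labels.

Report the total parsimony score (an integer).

10

[col 0] AF: children A:{C}, F:{C} ∩→ {C}; cost 0
[col 0] BM: children B:{C}, M:{C} ∩→ {C}; cost 0
[col 0] BGM: children BM:{C}, G:{A} ∪→ {A,C}; cost 1
[col 0] BEGM: children BGM:{A,C}, E:{C} ∩→ {C}; cost 0
[col 0] BDEGM: children BEGM:{C}, D:{T} ∪→ {C,T}; cost 1
[col 0] ABDEFGM: children AF:{C}, BDEGM:{C,T} ∩→ {C}; cost 0
[col 1] AF: children A:{G}, F:{A} ∪→ {A,G}; cost 1
[col 1] BM: children B:{T}, M:{G} ∪→ {G,T}; cost 1
[col 1] BGM: children BM:{G,T}, G:{A} ∪→ {A,G,T}; cost 1
[col 1] BEGM: children BGM:{A,G,T}, E:{C} ∪→ {A,C,G,T}; cost 1
[col 1] BDEGM: children BEGM:{A,C,G,T}, D:{T} ∩→ {T}; cost 0
[col 1] ABDEFGM: children AF:{A,G}, BDEGM:{T} ∪→ {A,G,T}; cost 1
[col 2] AF: children A:{A}, F:{G} ∪→ {A,G}; cost 1
[col 2] BM: children B:{C}, M:{C} ∩→ {C}; cost 0
[col 2] BGM: children BM:{C}, G:{G} ∪→ {C,G}; cost 1
[col 2] BEGM: children BGM:{C,G}, E:{A} ∪→ {A,C,G}; cost 1
[col 2] BDEGM: children BEGM:{A,C,G}, D:{G} ∩→ {G}; cost 0
[col 2] ABDEFGM: children AF:{A,G}, BDEGM:{G} ∩→ {G}; cost 0
per-site changes: [2, 5, 3]; total = 10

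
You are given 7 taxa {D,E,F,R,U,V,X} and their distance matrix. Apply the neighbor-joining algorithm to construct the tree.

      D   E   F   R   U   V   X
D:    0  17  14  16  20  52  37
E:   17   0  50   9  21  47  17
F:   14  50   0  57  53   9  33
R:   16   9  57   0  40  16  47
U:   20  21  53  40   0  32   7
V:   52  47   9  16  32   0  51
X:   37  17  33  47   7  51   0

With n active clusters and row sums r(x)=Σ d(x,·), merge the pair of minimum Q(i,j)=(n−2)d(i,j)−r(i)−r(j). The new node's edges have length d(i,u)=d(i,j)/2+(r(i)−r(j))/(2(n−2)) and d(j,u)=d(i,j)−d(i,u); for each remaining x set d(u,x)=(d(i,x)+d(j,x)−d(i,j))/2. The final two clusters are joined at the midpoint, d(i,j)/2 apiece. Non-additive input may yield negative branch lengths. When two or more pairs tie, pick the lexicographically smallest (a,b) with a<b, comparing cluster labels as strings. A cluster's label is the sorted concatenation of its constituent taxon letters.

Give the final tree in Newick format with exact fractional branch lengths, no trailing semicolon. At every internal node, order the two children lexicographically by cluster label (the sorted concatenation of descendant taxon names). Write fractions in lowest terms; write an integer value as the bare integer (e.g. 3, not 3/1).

(((D:83/16,(E:31/12,R:77/12):109/16):71/16,(F:27/5,V:18/5):329/16):219/32,(U:17/16,X:95/16):219/32)

iteration 1: select F,V (d=9, Q=-378); attach at lengths (27/5, 18/5); label the merged cluster FV
  updated: d(D,FV)=57/2, d(E,FV)=44, d(FV,R)=32, d(FV,U)=38, d(FV,X)=75/2
iteration 2: select U,X (d=7, Q=-487/2); attach at lengths (17/16, 95/16); label the merged cluster UX
  updated: d(D,UX)=25, d(E,UX)=31/2, d(FV,UX)=137/4, d(R,UX)=40
iteration 3: select E,R (d=9, Q=-311/2); attach at lengths (31/12, 77/12); label the merged cluster ER
  updated: d(D,ER)=12, d(ER,FV)=67/2, d(ER,UX)=93/4
iteration 4: select D,ER (d=12, Q=-441/4); attach at lengths (83/16, 109/16); label the merged cluster DER
  updated: d(DER,FV)=25, d(DER,UX)=145/8
iteration 5: select DER,FV (d=25, Q=-619/8); attach at lengths (71/16, 329/16); label the merged cluster DEFRV
  updated: d(DEFRV,UX)=219/16
iteration 6: select DEFRV,UX (d=219/16); attach at lengths (219/32, 219/32); label the merged cluster DEFRUVX
final tree: (((D:83/16,(E:31/12,R:77/12):109/16):71/16,(F:27/5,V:18/5):329/16):219/32,(U:17/16,X:95/16):219/32)
total length: 1211/16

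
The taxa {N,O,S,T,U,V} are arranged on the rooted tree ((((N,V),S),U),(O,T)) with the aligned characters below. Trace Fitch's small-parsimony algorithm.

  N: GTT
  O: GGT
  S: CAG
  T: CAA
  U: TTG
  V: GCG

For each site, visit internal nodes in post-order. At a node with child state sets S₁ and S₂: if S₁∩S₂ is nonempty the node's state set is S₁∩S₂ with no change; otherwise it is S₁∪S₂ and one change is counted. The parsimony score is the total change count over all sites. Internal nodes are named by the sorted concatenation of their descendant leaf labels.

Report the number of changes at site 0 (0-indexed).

3

NV@0: {G} ∩ {G} = {G} (intersection, +0)
NSV@0: {G} ∪ {C} = {C,G} (union, +1)
NSUV@0: {C,G} ∪ {T} = {C,G,T} (union, +1)
OT@0: {G} ∪ {C} = {C,G} (union, +1)
NOSTUV@0: {C,G,T} ∩ {C,G} = {C,G} (intersection, +0)
NV@1: {T} ∪ {C} = {C,T} (union, +1)
NSV@1: {C,T} ∪ {A} = {A,C,T} (union, +1)
NSUV@1: {A,C,T} ∩ {T} = {T} (intersection, +0)
OT@1: {G} ∪ {A} = {A,G} (union, +1)
NOSTUV@1: {T} ∪ {A,G} = {A,G,T} (union, +1)
NV@2: {T} ∪ {G} = {G,T} (union, +1)
NSV@2: {G,T} ∩ {G} = {G} (intersection, +0)
NSUV@2: {G} ∩ {G} = {G} (intersection, +0)
OT@2: {T} ∪ {A} = {A,T} (union, +1)
NOSTUV@2: {G} ∪ {A,T} = {A,G,T} (union, +1)
per-site changes: [3, 4, 3]; total = 10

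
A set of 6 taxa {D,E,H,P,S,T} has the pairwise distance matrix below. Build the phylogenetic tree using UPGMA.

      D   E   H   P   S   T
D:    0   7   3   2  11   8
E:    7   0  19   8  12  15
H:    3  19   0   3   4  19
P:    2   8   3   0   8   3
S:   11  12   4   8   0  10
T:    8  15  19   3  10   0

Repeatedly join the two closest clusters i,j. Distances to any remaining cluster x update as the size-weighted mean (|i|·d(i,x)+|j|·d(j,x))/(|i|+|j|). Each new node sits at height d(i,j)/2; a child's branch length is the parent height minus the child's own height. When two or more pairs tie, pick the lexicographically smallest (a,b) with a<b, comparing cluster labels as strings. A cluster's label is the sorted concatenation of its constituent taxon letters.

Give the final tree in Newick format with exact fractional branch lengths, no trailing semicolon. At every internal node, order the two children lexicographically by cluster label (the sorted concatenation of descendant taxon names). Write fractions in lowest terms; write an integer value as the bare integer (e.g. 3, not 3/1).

iteration 1: select D,P (d=2); attach at lengths (1, 1); label the merged cluster DP
  updated: d(DP,E)=15/2, d(DP,H)=3, d(DP,S)=19/2, d(DP,T)=11/2
iteration 2: select DP,H (d=3); attach at lengths (1/2, 3/2); label the merged cluster DHP
  updated: d(DHP,E)=34/3, d(DHP,S)=23/3, d(DHP,T)=10
iteration 3: select DHP,S (d=23/3); attach at lengths (7/3, 23/6); label the merged cluster DHPS
  updated: d(DHPS,E)=23/2, d(DHPS,T)=10
iteration 4: select DHPS,T (d=10); attach at lengths (7/6, 5); label the merged cluster DHPST
  updated: d(DHPST,E)=61/5
iteration 5: select DHPST,E (d=61/5); attach at lengths (11/10, 61/10); label the merged cluster DEHPST
final tree: (((((D:1,P:1):1/2,H:3/2):7/3,S:23/6):7/6,T:5):11/10,E:61/10)
total length: 353/15

(((((D:1,P:1):1/2,H:3/2):7/3,S:23/6):7/6,T:5):11/10,E:61/10)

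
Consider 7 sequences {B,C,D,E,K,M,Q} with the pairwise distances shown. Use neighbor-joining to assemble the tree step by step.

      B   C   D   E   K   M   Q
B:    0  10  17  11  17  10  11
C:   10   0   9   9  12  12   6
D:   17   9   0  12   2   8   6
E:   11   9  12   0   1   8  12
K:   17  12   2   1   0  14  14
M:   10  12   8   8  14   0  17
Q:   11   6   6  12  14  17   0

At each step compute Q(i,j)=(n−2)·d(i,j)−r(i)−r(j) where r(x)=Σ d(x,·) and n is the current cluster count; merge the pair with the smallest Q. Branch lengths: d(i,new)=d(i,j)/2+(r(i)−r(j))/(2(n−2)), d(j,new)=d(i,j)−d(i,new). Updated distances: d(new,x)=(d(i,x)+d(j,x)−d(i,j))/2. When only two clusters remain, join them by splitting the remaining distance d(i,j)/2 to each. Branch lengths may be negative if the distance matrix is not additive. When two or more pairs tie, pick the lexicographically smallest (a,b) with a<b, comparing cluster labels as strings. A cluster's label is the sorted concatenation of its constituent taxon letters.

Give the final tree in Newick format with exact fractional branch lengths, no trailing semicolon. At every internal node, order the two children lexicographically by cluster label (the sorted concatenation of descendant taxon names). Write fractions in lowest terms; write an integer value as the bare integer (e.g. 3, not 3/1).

((((B:11/2,M:9/2):43/16,(C:31/12,Q:41/12):29/16):21/16,D:39/16):65/32,(E:-1/5,K:6/5):65/32)

iteration 1: select E,K (d=1, Q=-108); attach at lengths (-1/5, 6/5); label the merged cluster EK
  updated: d(B,EK)=27/2, d(C,EK)=10, d(D,EK)=13/2, d(EK,M)=21/2, d(EK,Q)=25/2
iteration 2: select B,M (d=10, Q=-79); attach at lengths (11/2, 9/2); label the merged cluster BM
  updated: d(BM,C)=6, d(BM,D)=15/2, d(BM,EK)=7, d(BM,Q)=9
iteration 3: select C,Q (d=6, Q=-93/2); attach at lengths (31/12, 41/12); label the merged cluster CQ
  updated: d(BM,CQ)=9/2, d(CQ,D)=9/2, d(CQ,EK)=33/4
iteration 4: select BM,CQ (d=9/2, Q=-109/4); attach at lengths (43/16, 29/16); label the merged cluster BCMQ
  updated: d(BCMQ,D)=15/4, d(BCMQ,EK)=43/8
iteration 5: select BCMQ,D (d=15/4, Q=-125/8); attach at lengths (21/16, 39/16); label the merged cluster BCDMQ
  updated: d(BCDMQ,EK)=65/16
iteration 6: select BCDMQ,EK (d=65/16); attach at lengths (65/32, 65/32); label the merged cluster BCDEKMQ
final tree: ((((B:11/2,M:9/2):43/16,(C:31/12,Q:41/12):29/16):21/16,D:39/16):65/32,(E:-1/5,K:6/5):65/32)
total length: 469/16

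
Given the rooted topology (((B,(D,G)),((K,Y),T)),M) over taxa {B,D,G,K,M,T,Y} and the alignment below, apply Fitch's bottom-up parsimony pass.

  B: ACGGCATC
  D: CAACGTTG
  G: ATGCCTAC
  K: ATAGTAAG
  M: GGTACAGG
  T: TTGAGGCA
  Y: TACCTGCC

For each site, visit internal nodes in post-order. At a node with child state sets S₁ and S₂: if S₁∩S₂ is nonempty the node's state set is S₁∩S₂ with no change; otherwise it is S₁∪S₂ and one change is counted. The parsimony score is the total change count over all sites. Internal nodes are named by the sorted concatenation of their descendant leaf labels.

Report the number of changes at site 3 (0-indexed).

4

[col 0] DG: children D:{C}, G:{A} ∪→ {A,C}; cost 1
[col 0] BDG: children B:{A}, DG:{A,C} ∩→ {A}; cost 0
[col 0] KY: children K:{A}, Y:{T} ∪→ {A,T}; cost 1
[col 0] KTY: children KY:{A,T}, T:{T} ∩→ {T}; cost 0
[col 0] BDGKTY: children BDG:{A}, KTY:{T} ∪→ {A,T}; cost 1
[col 0] BDGKMTY: children BDGKTY:{A,T}, M:{G} ∪→ {A,G,T}; cost 1
[col 1] DG: children D:{A}, G:{T} ∪→ {A,T}; cost 1
[col 1] BDG: children B:{C}, DG:{A,T} ∪→ {A,C,T}; cost 1
[col 1] KY: children K:{T}, Y:{A} ∪→ {A,T}; cost 1
[col 1] KTY: children KY:{A,T}, T:{T} ∩→ {T}; cost 0
[col 1] BDGKTY: children BDG:{A,C,T}, KTY:{T} ∩→ {T}; cost 0
[col 1] BDGKMTY: children BDGKTY:{T}, M:{G} ∪→ {G,T}; cost 1
[col 2] DG: children D:{A}, G:{G} ∪→ {A,G}; cost 1
[col 2] BDG: children B:{G}, DG:{A,G} ∩→ {G}; cost 0
[col 2] KY: children K:{A}, Y:{C} ∪→ {A,C}; cost 1
[col 2] KTY: children KY:{A,C}, T:{G} ∪→ {A,C,G}; cost 1
[col 2] BDGKTY: children BDG:{G}, KTY:{A,C,G} ∩→ {G}; cost 0
[col 2] BDGKMTY: children BDGKTY:{G}, M:{T} ∪→ {G,T}; cost 1
[col 3] DG: children D:{C}, G:{C} ∩→ {C}; cost 0
[col 3] BDG: children B:{G}, DG:{C} ∪→ {C,G}; cost 1
[col 3] KY: children K:{G}, Y:{C} ∪→ {C,G}; cost 1
[col 3] KTY: children KY:{C,G}, T:{A} ∪→ {A,C,G}; cost 1
[col 3] BDGKTY: children BDG:{C,G}, KTY:{A,C,G} ∩→ {C,G}; cost 0
[col 3] BDGKMTY: children BDGKTY:{C,G}, M:{A} ∪→ {A,C,G}; cost 1
[col 4] DG: children D:{G}, G:{C} ∪→ {C,G}; cost 1
[col 4] BDG: children B:{C}, DG:{C,G} ∩→ {C}; cost 0
[col 4] KY: children K:{T}, Y:{T} ∩→ {T}; cost 0
[col 4] KTY: children KY:{T}, T:{G} ∪→ {G,T}; cost 1
[col 4] BDGKTY: children BDG:{C}, KTY:{G,T} ∪→ {C,G,T}; cost 1
[col 4] BDGKMTY: children BDGKTY:{C,G,T}, M:{C} ∩→ {C}; cost 0
[col 5] DG: children D:{T}, G:{T} ∩→ {T}; cost 0
[col 5] BDG: children B:{A}, DG:{T} ∪→ {A,T}; cost 1
[col 5] KY: children K:{A}, Y:{G} ∪→ {A,G}; cost 1
[col 5] KTY: children KY:{A,G}, T:{G} ∩→ {G}; cost 0
[col 5] BDGKTY: children BDG:{A,T}, KTY:{G} ∪→ {A,G,T}; cost 1
[col 5] BDGKMTY: children BDGKTY:{A,G,T}, M:{A} ∩→ {A}; cost 0
[col 6] DG: children D:{T}, G:{A} ∪→ {A,T}; cost 1
[col 6] BDG: children B:{T}, DG:{A,T} ∩→ {T}; cost 0
[col 6] KY: children K:{A}, Y:{C} ∪→ {A,C}; cost 1
[col 6] KTY: children KY:{A,C}, T:{C} ∩→ {C}; cost 0
[col 6] BDGKTY: children BDG:{T}, KTY:{C} ∪→ {C,T}; cost 1
[col 6] BDGKMTY: children BDGKTY:{C,T}, M:{G} ∪→ {C,G,T}; cost 1
[col 7] DG: children D:{G}, G:{C} ∪→ {C,G}; cost 1
[col 7] BDG: children B:{C}, DG:{C,G} ∩→ {C}; cost 0
[col 7] KY: children K:{G}, Y:{C} ∪→ {C,G}; cost 1
[col 7] KTY: children KY:{C,G}, T:{A} ∪→ {A,C,G}; cost 1
[col 7] BDGKTY: children BDG:{C}, KTY:{A,C,G} ∩→ {C}; cost 0
[col 7] BDGKMTY: children BDGKTY:{C}, M:{G} ∪→ {C,G}; cost 1
per-site changes: [4, 4, 4, 4, 3, 3, 4, 4]; total = 30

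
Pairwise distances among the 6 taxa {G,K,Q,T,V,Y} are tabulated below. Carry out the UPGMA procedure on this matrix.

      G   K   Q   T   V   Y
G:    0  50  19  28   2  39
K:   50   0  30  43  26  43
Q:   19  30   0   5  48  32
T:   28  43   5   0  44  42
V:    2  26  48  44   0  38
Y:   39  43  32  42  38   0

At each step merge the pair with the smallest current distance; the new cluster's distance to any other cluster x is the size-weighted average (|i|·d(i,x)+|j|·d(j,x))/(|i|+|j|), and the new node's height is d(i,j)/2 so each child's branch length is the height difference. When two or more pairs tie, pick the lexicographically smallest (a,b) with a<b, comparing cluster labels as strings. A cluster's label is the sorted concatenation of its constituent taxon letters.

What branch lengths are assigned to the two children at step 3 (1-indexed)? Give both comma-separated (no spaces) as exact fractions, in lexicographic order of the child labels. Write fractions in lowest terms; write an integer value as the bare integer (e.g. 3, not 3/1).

1. join G+V (d=2) ⇒ GV; edges |G|=1, |V|=1
  updated: d(GV,K)=38, d(GV,Q)=67/2, d(GV,T)=36, d(GV,Y)=77/2
2. join Q+T (d=5) ⇒ QT; edges |Q|=5/2, |T|=5/2
  updated: d(GV,QT)=139/4, d(K,QT)=73/2, d(QT,Y)=37
3. join GV+QT (d=139/4) ⇒ GQTV; edges |GV|=131/8, |QT|=119/8
  updated: d(GQTV,K)=149/4, d(GQTV,Y)=151/4
4. join GQTV+K (d=149/4) ⇒ GKQTV; edges |GQTV|=5/4, |K|=149/8
  updated: d(GKQTV,Y)=194/5
5. join GKQTV+Y (d=194/5) ⇒ GKQTVY; edges |GKQTV|=31/40, |Y|=97/5
final tree: ((((G:1,V:1):131/8,(Q:5/2,T:5/2):119/8):5/4,K:149/8):31/40,Y:97/5)
total length: 783/10

131/8,119/8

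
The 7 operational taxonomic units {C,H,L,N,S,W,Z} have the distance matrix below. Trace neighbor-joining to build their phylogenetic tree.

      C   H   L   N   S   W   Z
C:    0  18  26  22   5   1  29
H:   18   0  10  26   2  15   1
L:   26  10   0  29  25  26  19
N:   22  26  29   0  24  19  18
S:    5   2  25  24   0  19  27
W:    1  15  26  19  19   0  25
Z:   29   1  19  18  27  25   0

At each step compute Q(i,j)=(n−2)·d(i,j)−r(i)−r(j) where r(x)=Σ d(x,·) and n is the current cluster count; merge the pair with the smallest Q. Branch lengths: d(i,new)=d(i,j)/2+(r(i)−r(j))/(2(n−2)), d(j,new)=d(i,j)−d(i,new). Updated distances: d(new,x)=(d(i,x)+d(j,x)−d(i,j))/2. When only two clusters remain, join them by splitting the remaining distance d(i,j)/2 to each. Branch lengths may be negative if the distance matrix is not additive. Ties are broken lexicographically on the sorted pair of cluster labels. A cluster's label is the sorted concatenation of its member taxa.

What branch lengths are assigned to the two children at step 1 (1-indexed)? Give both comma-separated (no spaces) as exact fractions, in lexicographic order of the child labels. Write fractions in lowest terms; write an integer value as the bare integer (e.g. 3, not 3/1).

1/10,9/10

iteration 1: select C,W (d=1, Q=-201); attach at lengths (1/10, 9/10); label the merged cluster CW
  updated: d(CW,H)=16, d(CW,L)=51/2, d(CW,N)=20, d(CW,S)=23/2, d(CW,Z)=53/2
iteration 2: select CW,S (d=23/2, Q=-143); attach at lengths (7, 9/2); label the merged cluster CSW
  updated: d(CSW,H)=13/4, d(CSW,L)=39/2, d(CSW,N)=65/4, d(CSW,Z)=21
iteration 3: select CSW,N (d=65/4, Q=-201/2); attach at lengths (13/4, 13); label the merged cluster CNSW
  updated: d(CNSW,H)=13/2, d(CNSW,L)=129/8, d(CNSW,Z)=91/8
iteration 4: select CNSW,L (d=129/8, Q=-375/8); attach at lengths (169/32, 347/32); label the merged cluster CLNSW
  updated: d(CLNSW,H)=3/16, d(CLNSW,Z)=57/8
iteration 5: select CLNSW,H (d=3/16, Q=-133/16); attach at lengths (101/32, -95/32); label the merged cluster CHLNSW
  updated: d(CHLNSW,Z)=127/32
iteration 6: select CHLNSW,Z (d=127/32); attach at lengths (127/64, 127/64); label the merged cluster CHLNSWZ
final tree: ((((((C:1/10,W:9/10):7,S:9/2):13/4,N:13):169/32,L:347/32):101/32,H:-95/32):127/64,Z:127/64)
total length: 1569/32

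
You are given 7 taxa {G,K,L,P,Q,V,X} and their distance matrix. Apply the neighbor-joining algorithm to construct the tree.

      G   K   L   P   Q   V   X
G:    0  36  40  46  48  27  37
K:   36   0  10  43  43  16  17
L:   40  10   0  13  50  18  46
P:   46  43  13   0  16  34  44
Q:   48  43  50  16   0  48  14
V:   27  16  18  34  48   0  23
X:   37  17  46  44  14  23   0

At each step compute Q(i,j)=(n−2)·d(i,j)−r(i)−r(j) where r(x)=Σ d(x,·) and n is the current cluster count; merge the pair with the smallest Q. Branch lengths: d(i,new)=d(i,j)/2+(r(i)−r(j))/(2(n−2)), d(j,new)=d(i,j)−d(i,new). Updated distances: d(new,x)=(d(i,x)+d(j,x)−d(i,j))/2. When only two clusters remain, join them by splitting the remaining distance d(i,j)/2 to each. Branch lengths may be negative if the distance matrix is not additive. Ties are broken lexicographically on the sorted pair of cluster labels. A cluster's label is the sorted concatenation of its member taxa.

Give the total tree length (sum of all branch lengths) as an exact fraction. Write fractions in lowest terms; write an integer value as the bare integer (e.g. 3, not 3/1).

1. join P+Q (d=16, Q=-335) ⇒ PQ; edges |P|=57/10, |Q|=103/10
  updated: d(G,PQ)=39, d(K,PQ)=35, d(L,PQ)=47/2, d(PQ,V)=33, d(PQ,X)=21
2. join K+L (d=10, Q=-423/2) ⇒ KL; edges |K|=33/16, |L|=127/16
  updated: d(G,KL)=33, d(KL,PQ)=97/4, d(KL,V)=12, d(KL,X)=53/2
3. join PQ+X (d=21, Q=-647/4) ⇒ PQX; edges |PQ|=97/8, |X|=71/8
  updated: d(G,PQX)=55/2, d(KL,PQX)=119/8, d(PQX,V)=35/2
4. join G+PQX (d=55/2, Q=-739/8) ⇒ GPQX; edges |G|=661/32, |PQX|=219/32
  updated: d(GPQX,KL)=163/16, d(GPQX,V)=17/2
5. join GPQX+KL (d=163/16, Q=-491/16) ⇒ GKLPQX; edges |GPQX|=107/32, |KL|=219/32
  updated: d(GKLPQX,V)=165/32
6. join GKLPQX+V (d=165/32) ⇒ GKLPQVX; edges |GKLPQX|=165/64, |V|=165/64
final tree: (((G:661/32,((P:57/10,Q:103/10):97/8,X:71/8):219/32):107/32,(K:33/16,L:127/16):219/32):165/64,V:165/64)
total length: 2875/32

2875/32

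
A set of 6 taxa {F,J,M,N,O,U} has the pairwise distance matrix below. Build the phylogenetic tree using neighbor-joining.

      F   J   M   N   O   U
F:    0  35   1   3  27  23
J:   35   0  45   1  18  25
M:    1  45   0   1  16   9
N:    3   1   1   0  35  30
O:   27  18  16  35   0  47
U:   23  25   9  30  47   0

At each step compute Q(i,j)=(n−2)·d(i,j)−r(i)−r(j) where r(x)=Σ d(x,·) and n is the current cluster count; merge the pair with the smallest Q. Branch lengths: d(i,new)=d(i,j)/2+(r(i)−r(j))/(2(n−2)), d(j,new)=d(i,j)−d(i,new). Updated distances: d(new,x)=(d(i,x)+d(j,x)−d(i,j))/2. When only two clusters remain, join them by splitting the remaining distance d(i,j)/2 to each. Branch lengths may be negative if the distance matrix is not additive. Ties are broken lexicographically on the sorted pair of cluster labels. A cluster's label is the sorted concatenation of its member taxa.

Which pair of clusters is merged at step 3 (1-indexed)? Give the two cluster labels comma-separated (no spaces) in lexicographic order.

F,JNO

step 1: merge (J,O) at d=18, Q=-195; branch lengths J→53/8, O→91/8; new cluster JO
  updated: d(F,JO)=22, d(JO,M)=43/2, d(JO,N)=9, d(JO,U)=27
step 2: merge (JO,N) at d=9, Q=-191/2; branch lengths JO→127/12, N→-19/12; new cluster JNO
  updated: d(F,JNO)=8, d(JNO,M)=27/4, d(JNO,U)=24
step 3: merge (F,JNO) at d=8, Q=-219/4; branch lengths F→37/16, JNO→91/16; new cluster FJNO
  updated: d(FJNO,M)=-1/8, d(FJNO,U)=39/2
step 4: merge (FJNO,M) at d=-1/8, Q=-227/8; branch lengths FJNO→83/16, M→-85/16; new cluster FJMNO
  updated: d(FJMNO,U)=229/16
step 5: merge (FJMNO,U) at d=229/16; branch lengths FJMNO→229/32, U→229/32; new cluster FJMNOU
final tree: (((F:37/16,((J:53/8,O:91/8):127/12,N:-19/12):91/16):83/16,M:-85/16):229/32,U:229/32)
total length: 787/16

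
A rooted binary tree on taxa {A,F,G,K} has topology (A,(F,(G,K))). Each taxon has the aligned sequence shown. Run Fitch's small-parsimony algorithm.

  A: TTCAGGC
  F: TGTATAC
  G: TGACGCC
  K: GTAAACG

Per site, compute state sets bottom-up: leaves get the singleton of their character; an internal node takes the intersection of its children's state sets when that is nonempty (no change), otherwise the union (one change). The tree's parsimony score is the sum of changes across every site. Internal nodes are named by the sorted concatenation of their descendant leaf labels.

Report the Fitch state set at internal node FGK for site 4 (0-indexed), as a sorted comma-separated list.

[col 0] GK: children G:{T}, K:{G} ∪→ {G,T}; cost 1
[col 0] FGK: children F:{T}, GK:{G,T} ∩→ {T}; cost 0
[col 0] AFGK: children A:{T}, FGK:{T} ∩→ {T}; cost 0
[col 1] GK: children G:{G}, K:{T} ∪→ {G,T}; cost 1
[col 1] FGK: children F:{G}, GK:{G,T} ∩→ {G}; cost 0
[col 1] AFGK: children A:{T}, FGK:{G} ∪→ {G,T}; cost 1
[col 2] GK: children G:{A}, K:{A} ∩→ {A}; cost 0
[col 2] FGK: children F:{T}, GK:{A} ∪→ {A,T}; cost 1
[col 2] AFGK: children A:{C}, FGK:{A,T} ∪→ {A,C,T}; cost 1
[col 3] GK: children G:{C}, K:{A} ∪→ {A,C}; cost 1
[col 3] FGK: children F:{A}, GK:{A,C} ∩→ {A}; cost 0
[col 3] AFGK: children A:{A}, FGK:{A} ∩→ {A}; cost 0
[col 4] GK: children G:{G}, K:{A} ∪→ {A,G}; cost 1
[col 4] FGK: children F:{T}, GK:{A,G} ∪→ {A,G,T}; cost 1
[col 4] AFGK: children A:{G}, FGK:{A,G,T} ∩→ {G}; cost 0
[col 5] GK: children G:{C}, K:{C} ∩→ {C}; cost 0
[col 5] FGK: children F:{A}, GK:{C} ∪→ {A,C}; cost 1
[col 5] AFGK: children A:{G}, FGK:{A,C} ∪→ {A,C,G}; cost 1
[col 6] GK: children G:{C}, K:{G} ∪→ {C,G}; cost 1
[col 6] FGK: children F:{C}, GK:{C,G} ∩→ {C}; cost 0
[col 6] AFGK: children A:{C}, FGK:{C} ∩→ {C}; cost 0
per-site changes: [1, 2, 2, 1, 2, 2, 1]; total = 11

A,G,T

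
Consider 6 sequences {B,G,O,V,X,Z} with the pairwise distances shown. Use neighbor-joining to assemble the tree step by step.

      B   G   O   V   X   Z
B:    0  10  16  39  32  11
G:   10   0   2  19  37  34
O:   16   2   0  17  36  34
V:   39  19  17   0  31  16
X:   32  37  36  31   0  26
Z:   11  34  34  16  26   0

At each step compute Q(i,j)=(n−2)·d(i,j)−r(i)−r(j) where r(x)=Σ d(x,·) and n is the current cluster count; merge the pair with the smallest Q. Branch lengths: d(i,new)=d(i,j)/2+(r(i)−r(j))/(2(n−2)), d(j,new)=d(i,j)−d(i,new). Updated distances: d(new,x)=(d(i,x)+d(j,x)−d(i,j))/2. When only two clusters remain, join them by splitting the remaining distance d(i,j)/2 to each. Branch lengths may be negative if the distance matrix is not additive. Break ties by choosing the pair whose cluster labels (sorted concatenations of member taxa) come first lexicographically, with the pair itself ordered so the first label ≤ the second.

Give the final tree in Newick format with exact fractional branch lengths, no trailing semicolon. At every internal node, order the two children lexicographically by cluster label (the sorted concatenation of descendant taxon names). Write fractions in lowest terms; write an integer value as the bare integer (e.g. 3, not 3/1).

((((B:65/12,(G:5/8,O:11/8):79/12):73/8,X:149/8):15/8,V:43/4):21/8,Z:21/8)

iteration 1: select G,O (d=2, Q=-199); attach at lengths (5/8, 11/8); label the merged cluster GO
  updated: d(B,GO)=12, d(GO,V)=17, d(GO,X)=71/2, d(GO,Z)=33
iteration 2: select B,GO (d=12, Q=-311/2); attach at lengths (65/12, 79/12); label the merged cluster BGO
  updated: d(BGO,V)=22, d(BGO,X)=111/4, d(BGO,Z)=16
iteration 3: select BGO,X (d=111/4, Q=-95); attach at lengths (73/8, 149/8); label the merged cluster BGOX
  updated: d(BGOX,V)=101/8, d(BGOX,Z)=57/8
iteration 4: select BGOX,V (d=101/8, Q=-143/4); attach at lengths (15/8, 43/4); label the merged cluster BGOVX
  updated: d(BGOVX,Z)=21/4
iteration 5: select BGOVX,Z (d=21/4); attach at lengths (21/8, 21/8); label the merged cluster BGOVXZ
final tree: ((((B:65/12,(G:5/8,O:11/8):79/12):73/8,X:149/8):15/8,V:43/4):21/8,Z:21/8)
total length: 477/8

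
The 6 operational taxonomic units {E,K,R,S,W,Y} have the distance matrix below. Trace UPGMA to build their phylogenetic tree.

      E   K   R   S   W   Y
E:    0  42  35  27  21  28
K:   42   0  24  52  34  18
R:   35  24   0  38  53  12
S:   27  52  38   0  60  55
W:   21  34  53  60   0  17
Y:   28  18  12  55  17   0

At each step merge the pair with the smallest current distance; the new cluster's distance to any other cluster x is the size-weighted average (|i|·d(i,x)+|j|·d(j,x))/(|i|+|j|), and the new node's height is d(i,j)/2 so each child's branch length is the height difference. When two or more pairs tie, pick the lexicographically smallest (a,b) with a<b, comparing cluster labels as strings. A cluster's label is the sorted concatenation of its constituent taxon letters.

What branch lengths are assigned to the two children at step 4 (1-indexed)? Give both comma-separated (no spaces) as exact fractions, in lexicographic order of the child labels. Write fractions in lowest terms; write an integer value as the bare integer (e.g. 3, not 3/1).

83/12,83/12

1. join R+Y (d=12) ⇒ RY; edges |R|=6, |Y|=6
  updated: d(E,RY)=63/2, d(K,RY)=21, d(RY,S)=93/2, d(RY,W)=35
2. join E+W (d=21) ⇒ EW; edges |E|=21/2, |W|=21/2
  updated: d(EW,K)=38, d(EW,RY)=133/4, d(EW,S)=87/2
3. join K+RY (d=21) ⇒ KRY; edges |K|=21/2, |RY|=9/2
  updated: d(EW,KRY)=209/6, d(KRY,S)=145/3
4. join EW+KRY (d=209/6) ⇒ EKRWY; edges |EW|=83/12, |KRY|=83/12
  updated: d(EKRWY,S)=232/5
5. join EKRWY+S (d=232/5) ⇒ EKRSWY; edges |EKRWY|=347/60, |S|=116/5
final tree: (((E:21/2,W:21/2):83/12,(K:21/2,(R:6,Y:6):9/2):83/12):347/60,S:116/5)
total length: 5449/60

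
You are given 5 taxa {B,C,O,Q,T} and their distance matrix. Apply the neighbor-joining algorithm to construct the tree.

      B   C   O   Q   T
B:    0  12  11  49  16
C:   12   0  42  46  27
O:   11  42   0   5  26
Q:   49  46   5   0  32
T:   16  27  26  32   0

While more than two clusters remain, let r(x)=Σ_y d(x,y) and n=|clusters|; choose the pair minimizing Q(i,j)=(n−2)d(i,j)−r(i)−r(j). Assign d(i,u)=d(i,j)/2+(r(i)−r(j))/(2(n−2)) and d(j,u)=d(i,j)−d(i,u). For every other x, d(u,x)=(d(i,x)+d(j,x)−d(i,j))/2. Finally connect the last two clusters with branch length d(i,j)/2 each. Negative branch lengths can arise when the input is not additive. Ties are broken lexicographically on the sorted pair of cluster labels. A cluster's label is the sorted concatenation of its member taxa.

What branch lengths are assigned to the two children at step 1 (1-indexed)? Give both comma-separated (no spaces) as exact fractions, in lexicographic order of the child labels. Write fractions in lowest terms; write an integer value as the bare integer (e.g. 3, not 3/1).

1. join O+Q (d=5, Q=-201) ⇒ OQ; edges |O|=-11/2, |Q|=21/2
  updated: d(B,OQ)=55/2, d(C,OQ)=83/2, d(OQ,T)=53/2
2. join B+C (d=12, Q=-112) ⇒ BC; edges |B|=-1/4, |C|=49/4
  updated: d(BC,OQ)=57/2, d(BC,T)=31/2
3. join BC+OQ (d=57/2, Q=-141/2) ⇒ BCOQ; edges |BC|=35/4, |OQ|=79/4
  updated: d(BCOQ,T)=27/4
4. join BCOQ+T (d=27/4) ⇒ BCOQT; edges |BCOQ|=27/8, |T|=27/8
final tree: (((B:-1/4,C:49/4):35/4,(O:-11/2,Q:21/2):79/4):27/8,T:27/8)
total length: 209/4

-11/2,21/2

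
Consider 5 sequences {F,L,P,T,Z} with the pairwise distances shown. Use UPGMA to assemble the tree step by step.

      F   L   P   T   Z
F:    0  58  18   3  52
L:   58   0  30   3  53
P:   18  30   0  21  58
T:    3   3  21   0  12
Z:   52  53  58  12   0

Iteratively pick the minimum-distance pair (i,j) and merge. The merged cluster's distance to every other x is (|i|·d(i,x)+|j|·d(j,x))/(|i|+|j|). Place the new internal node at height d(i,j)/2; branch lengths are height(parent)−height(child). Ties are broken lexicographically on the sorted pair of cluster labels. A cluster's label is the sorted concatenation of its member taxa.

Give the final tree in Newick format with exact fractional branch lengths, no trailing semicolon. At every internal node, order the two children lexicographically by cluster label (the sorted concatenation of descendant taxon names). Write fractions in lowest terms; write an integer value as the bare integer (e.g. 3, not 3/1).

((((F:3/2,T:3/2):33/4,P:39/4):65/12,L:91/6):161/24,Z:175/8)

step 1: merge (F,T) at d=3; branch lengths F→3/2, T→3/2; new cluster FT
  updated: d(FT,L)=61/2, d(FT,P)=39/2, d(FT,Z)=32
step 2: merge (FT,P) at d=39/2; branch lengths FT→33/4, P→39/4; new cluster FPT
  updated: d(FPT,L)=91/3, d(FPT,Z)=122/3
step 3: merge (FPT,L) at d=91/3; branch lengths FPT→65/12, L→91/6; new cluster FLPT
  updated: d(FLPT,Z)=175/4
step 4: merge (FLPT,Z) at d=175/4; branch lengths FLPT→161/24, Z→175/8; new cluster FLPTZ
final tree: ((((F:3/2,T:3/2):33/4,P:39/4):65/12,L:91/6):161/24,Z:175/8)
total length: 421/6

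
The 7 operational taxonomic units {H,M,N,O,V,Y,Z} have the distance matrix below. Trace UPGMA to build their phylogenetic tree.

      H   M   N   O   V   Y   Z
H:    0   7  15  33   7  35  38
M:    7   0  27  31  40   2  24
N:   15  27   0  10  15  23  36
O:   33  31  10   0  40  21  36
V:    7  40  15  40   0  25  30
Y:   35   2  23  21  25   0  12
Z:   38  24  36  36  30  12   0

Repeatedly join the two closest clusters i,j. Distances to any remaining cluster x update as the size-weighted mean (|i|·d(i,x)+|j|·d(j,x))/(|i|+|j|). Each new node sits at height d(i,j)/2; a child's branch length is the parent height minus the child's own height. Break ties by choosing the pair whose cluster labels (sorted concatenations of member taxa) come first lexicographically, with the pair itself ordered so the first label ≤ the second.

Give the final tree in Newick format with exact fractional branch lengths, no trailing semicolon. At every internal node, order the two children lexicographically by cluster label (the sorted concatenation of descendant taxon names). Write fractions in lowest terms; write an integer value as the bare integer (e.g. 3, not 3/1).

(((H:7/2,V:7/2):75/8,(N:5,O:5):63/8):5/3,((M:1,Y:1):8,Z:9):133/24)

1. join M+Y (d=2) ⇒ MY; edges |M|=1, |Y|=1
  updated: d(H,MY)=21, d(MY,N)=25, d(MY,O)=26, d(MY,V)=65/2, d(MY,Z)=18
2. join H+V (d=7) ⇒ HV; edges |H|=7/2, |V|=7/2
  updated: d(HV,MY)=107/4, d(HV,N)=15, d(HV,O)=73/2, d(HV,Z)=34
3. join N+O (d=10) ⇒ NO; edges |N|=5, |O|=5
  updated: d(HV,NO)=103/4, d(MY,NO)=51/2, d(NO,Z)=36
4. join MY+Z (d=18) ⇒ MYZ; edges |MY|=8, |Z|=9
  updated: d(HV,MYZ)=175/6, d(MYZ,NO)=29
5. join HV+NO (d=103/4) ⇒ HNOV; edges |HV|=75/8, |NO|=63/8
  updated: d(HNOV,MYZ)=349/12
6. join HNOV+MYZ (d=349/12) ⇒ HMNOVYZ; edges |HNOV|=5/3, |MYZ|=133/24
final tree: (((H:7/2,V:7/2):75/8,(N:5,O:5):63/8):5/3,((M:1,Y:1):8,Z:9):133/24)
total length: 1451/24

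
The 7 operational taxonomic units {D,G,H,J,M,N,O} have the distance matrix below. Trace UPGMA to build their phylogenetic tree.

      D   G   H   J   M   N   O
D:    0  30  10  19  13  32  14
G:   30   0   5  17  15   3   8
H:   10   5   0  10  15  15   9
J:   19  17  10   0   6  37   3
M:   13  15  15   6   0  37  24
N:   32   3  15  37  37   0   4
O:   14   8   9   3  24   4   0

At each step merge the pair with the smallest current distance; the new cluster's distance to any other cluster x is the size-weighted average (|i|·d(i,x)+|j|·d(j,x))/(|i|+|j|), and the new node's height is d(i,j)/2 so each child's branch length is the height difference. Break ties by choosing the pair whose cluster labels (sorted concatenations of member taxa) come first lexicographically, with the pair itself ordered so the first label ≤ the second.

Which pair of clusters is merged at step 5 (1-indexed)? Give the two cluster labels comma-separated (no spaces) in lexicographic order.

step 1: merge (G,N) at d=3; branch lengths G→3/2, N→3/2; new cluster GN
  updated: d(D,GN)=31, d(GN,H)=10, d(GN,J)=27, d(GN,M)=26, d(GN,O)=6
step 2: merge (J,O) at d=3; branch lengths J→3/2, O→3/2; new cluster JO
  updated: d(D,JO)=33/2, d(GN,JO)=33/2, d(H,JO)=19/2, d(JO,M)=15
step 3: merge (H,JO) at d=19/2; branch lengths H→19/4, JO→13/4; new cluster HJO
  updated: d(D,HJO)=43/3, d(GN,HJO)=43/3, d(HJO,M)=15
step 4: merge (D,M) at d=13; branch lengths D→13/2, M→13/2; new cluster DM
  updated: d(DM,GN)=57/2, d(DM,HJO)=44/3
step 5: merge (GN,HJO) at d=43/3; branch lengths GN→17/3, HJO→29/12; new cluster GHJNO
  updated: d(DM,GHJNO)=101/5
step 6: merge (DM,GHJNO) at d=101/5; branch lengths DM→18/5, GHJNO→44/15; new cluster DGHJMNO
final tree: ((D:13/2,M:13/2):18/5,((G:3/2,N:3/2):17/3,(H:19/4,(J:3/2,O:3/2):13/4):29/12):44/15)
total length: 2497/60

GN,HJO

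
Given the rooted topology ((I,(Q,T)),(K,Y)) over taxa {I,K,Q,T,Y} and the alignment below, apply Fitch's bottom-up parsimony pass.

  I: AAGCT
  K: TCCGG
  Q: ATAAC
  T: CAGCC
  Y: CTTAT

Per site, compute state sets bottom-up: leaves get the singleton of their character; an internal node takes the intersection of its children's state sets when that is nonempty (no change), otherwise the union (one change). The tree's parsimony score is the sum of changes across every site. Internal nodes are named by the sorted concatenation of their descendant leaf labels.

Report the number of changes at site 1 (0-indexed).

[col 0] QT: children Q:{A}, T:{C} ∪→ {A,C}; cost 1
[col 0] IQT: children I:{A}, QT:{A,C} ∩→ {A}; cost 0
[col 0] KY: children K:{T}, Y:{C} ∪→ {C,T}; cost 1
[col 0] IKQTY: children IQT:{A}, KY:{C,T} ∪→ {A,C,T}; cost 1
[col 1] QT: children Q:{T}, T:{A} ∪→ {A,T}; cost 1
[col 1] IQT: children I:{A}, QT:{A,T} ∩→ {A}; cost 0
[col 1] KY: children K:{C}, Y:{T} ∪→ {C,T}; cost 1
[col 1] IKQTY: children IQT:{A}, KY:{C,T} ∪→ {A,C,T}; cost 1
[col 2] QT: children Q:{A}, T:{G} ∪→ {A,G}; cost 1
[col 2] IQT: children I:{G}, QT:{A,G} ∩→ {G}; cost 0
[col 2] KY: children K:{C}, Y:{T} ∪→ {C,T}; cost 1
[col 2] IKQTY: children IQT:{G}, KY:{C,T} ∪→ {C,G,T}; cost 1
[col 3] QT: children Q:{A}, T:{C} ∪→ {A,C}; cost 1
[col 3] IQT: children I:{C}, QT:{A,C} ∩→ {C}; cost 0
[col 3] KY: children K:{G}, Y:{A} ∪→ {A,G}; cost 1
[col 3] IKQTY: children IQT:{C}, KY:{A,G} ∪→ {A,C,G}; cost 1
[col 4] QT: children Q:{C}, T:{C} ∩→ {C}; cost 0
[col 4] IQT: children I:{T}, QT:{C} ∪→ {C,T}; cost 1
[col 4] KY: children K:{G}, Y:{T} ∪→ {G,T}; cost 1
[col 4] IKQTY: children IQT:{C,T}, KY:{G,T} ∩→ {T}; cost 0
per-site changes: [3, 3, 3, 3, 2]; total = 14

3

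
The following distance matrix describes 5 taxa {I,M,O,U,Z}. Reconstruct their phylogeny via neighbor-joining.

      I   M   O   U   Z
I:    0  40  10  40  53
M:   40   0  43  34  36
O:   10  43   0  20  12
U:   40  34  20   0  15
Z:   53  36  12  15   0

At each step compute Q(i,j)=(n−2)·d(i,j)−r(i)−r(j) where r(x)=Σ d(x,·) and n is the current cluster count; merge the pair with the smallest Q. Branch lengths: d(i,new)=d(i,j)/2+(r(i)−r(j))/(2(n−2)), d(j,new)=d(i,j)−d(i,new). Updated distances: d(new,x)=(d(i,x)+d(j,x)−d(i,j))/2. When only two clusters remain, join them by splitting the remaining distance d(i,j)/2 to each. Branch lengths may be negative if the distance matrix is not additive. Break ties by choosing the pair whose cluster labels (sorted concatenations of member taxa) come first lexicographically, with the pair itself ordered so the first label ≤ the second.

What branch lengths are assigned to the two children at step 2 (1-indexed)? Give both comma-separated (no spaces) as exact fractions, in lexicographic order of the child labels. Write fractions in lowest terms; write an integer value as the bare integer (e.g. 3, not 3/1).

1. join I+O (d=10, Q=-198) ⇒ IO; edges |I|=44/3, |O|=-14/3
  updated: d(IO,M)=73/2, d(IO,U)=25, d(IO,Z)=55/2
2. join IO+M (d=73/2, Q=-245/2) ⇒ IMO; edges |IO|=111/8, |M|=181/8
  updated: d(IMO,U)=45/4, d(IMO,Z)=27/2
3. join IMO+U (d=45/4, Q=-159/4) ⇒ IMOU; edges |IMO|=39/8, |U|=51/8
  updated: d(IMOU,Z)=69/8
4. join IMOU+Z (d=69/8) ⇒ IMOUZ; edges |IMOU|=69/16, |Z|=69/16
final tree: ((((I:44/3,O:-14/3):111/8,M:181/8):39/8,U:51/8):69/16,Z:69/16)
total length: 531/8

111/8,181/8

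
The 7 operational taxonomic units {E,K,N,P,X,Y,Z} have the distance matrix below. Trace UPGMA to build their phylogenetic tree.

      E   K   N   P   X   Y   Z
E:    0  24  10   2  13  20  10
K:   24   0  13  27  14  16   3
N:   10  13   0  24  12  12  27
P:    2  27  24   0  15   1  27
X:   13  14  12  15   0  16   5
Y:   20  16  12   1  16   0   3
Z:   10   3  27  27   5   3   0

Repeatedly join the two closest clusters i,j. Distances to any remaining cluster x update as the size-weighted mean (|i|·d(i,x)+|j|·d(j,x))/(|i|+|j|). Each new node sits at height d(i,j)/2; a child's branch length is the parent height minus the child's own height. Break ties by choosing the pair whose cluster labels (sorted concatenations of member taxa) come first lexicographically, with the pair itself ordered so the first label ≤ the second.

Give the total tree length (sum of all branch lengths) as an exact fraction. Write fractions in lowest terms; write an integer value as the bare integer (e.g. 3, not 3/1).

431/12

iteration 1: select P,Y (d=1); attach at lengths (1/2, 1/2); label the merged cluster PY
  updated: d(E,PY)=11, d(K,PY)=43/2, d(N,PY)=18, d(PY,X)=31/2, d(PY,Z)=15
iteration 2: select K,Z (d=3); attach at lengths (3/2, 3/2); label the merged cluster KZ
  updated: d(E,KZ)=17, d(KZ,N)=20, d(KZ,PY)=73/4, d(KZ,X)=19/2
iteration 3: select KZ,X (d=19/2); attach at lengths (13/4, 19/4); label the merged cluster KXZ
  updated: d(E,KXZ)=47/3, d(KXZ,N)=52/3, d(KXZ,PY)=52/3
iteration 4: select E,N (d=10); attach at lengths (5, 5); label the merged cluster EN
  updated: d(EN,KXZ)=33/2, d(EN,PY)=29/2
iteration 5: select EN,PY (d=29/2); attach at lengths (9/4, 27/4); label the merged cluster ENPY
  updated: d(ENPY,KXZ)=203/12
iteration 6: select ENPY,KXZ (d=203/12); attach at lengths (29/24, 89/24); label the merged cluster EKNPXYZ
final tree: (((E:5,N:5):9/4,(P:1/2,Y:1/2):27/4):29/24,((K:3/2,Z:3/2):13/4,X:19/4):89/24)
total length: 431/12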